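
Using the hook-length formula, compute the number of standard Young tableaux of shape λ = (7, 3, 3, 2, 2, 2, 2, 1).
# SYT of shape (7, 3, 3, 2, 2, 2, 2, 1) = 762118500

Hook-length formula: f^λ = n! / Π hook(c), product over all cells c of the Young diagram. For λ = (7, 3, 3, 2, 2, 2, 2, 1), n = 22 boxes. Hook lengths by row (left-to-right, top-to-bottom): [14, 12, 7, 4, 3, 2, 1]; [9, 7, 2]; [8, 6, 1]; [6, 4]; [5, 3]; [4, 2]; [3, 1]; [1]. Product of hooks = 1474837217280. So f^λ = 22! / 1474837217280 = 1124000727777607680000 / 1474837217280 = 762118500.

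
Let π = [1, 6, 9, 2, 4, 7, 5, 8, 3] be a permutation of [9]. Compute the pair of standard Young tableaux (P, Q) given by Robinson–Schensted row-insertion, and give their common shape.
P = [1, 2, 3, 5, 8] / [4, 7] / [6] / [9];  Q = [1, 2, 3, 6, 8] / [4, 5] / [7] / [9];  common shape = (5, 2, 1, 1)

Row-insert the values π_1, π_2, … into P one at a time, bumping the leftmost entry strictly greater than the inserted value down to the next row. The recording tableau Q records, in position (i, j), the step at which that cell was added to P.
  Insert 1 (step 1): P = [1];  Q = [1]
  Insert 6 (step 2): P = [1, 6];  Q = [1, 2]
  Insert 9 (step 3): P = [1, 6, 9];  Q = [1, 2, 3]
  Insert 2 (step 4): P = [1, 2, 9] / [6];  Q = [1, 2, 3] / [4]
  Insert 4 (step 5): P = [1, 2, 4] / [6, 9];  Q = [1, 2, 3] / [4, 5]
  Insert 7 (step 6): P = [1, 2, 4, 7] / [6, 9];  Q = [1, 2, 3, 6] / [4, 5]
  Insert 5 (step 7): P = [1, 2, 4, 5] / [6, 7] / [9];  Q = [1, 2, 3, 6] / [4, 5] / [7]
  Insert 8 (step 8): P = [1, 2, 4, 5, 8] / [6, 7] / [9];  Q = [1, 2, 3, 6, 8] / [4, 5] / [7]
  Insert 3 (step 9): P = [1, 2, 3, 5, 8] / [4, 7] / [6] / [9];  Q = [1, 2, 3, 6, 8] / [4, 5] / [7] / [9]
Final shape: (5, 2, 1, 1).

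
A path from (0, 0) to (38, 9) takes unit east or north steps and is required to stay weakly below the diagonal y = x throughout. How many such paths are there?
Number of paths = 1048191650

By the reflection principle (André's argument), the number of monotone paths to (38, 9) with n ≤ m that never go above y = x is C(47, 38) − C(47, 39) = 1362649145 − 314457495 = 1048191650.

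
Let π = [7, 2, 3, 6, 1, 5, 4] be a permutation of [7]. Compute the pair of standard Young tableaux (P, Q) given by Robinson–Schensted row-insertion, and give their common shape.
P = [1, 3, 4] / [2, 5] / [6] / [7];  Q = [1, 3, 4] / [2, 6] / [5] / [7];  common shape = (3, 2, 1, 1)

Row-insert the values π_1, π_2, … into P one at a time, bumping the leftmost entry strictly greater than the inserted value down to the next row. The recording tableau Q records, in position (i, j), the step at which that cell was added to P.
  Insert 7 (step 1): P = [7];  Q = [1]
  Insert 2 (step 2): P = [2] / [7];  Q = [1] / [2]
  Insert 3 (step 3): P = [2, 3] / [7];  Q = [1, 3] / [2]
  Insert 6 (step 4): P = [2, 3, 6] / [7];  Q = [1, 3, 4] / [2]
  Insert 1 (step 5): P = [1, 3, 6] / [2] / [7];  Q = [1, 3, 4] / [2] / [5]
  Insert 5 (step 6): P = [1, 3, 5] / [2, 6] / [7];  Q = [1, 3, 4] / [2, 6] / [5]
  Insert 4 (step 7): P = [1, 3, 4] / [2, 5] / [6] / [7];  Q = [1, 3, 4] / [2, 6] / [5] / [7]
Final shape: (3, 2, 1, 1).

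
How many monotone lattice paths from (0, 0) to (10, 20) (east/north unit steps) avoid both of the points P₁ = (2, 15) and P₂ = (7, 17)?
Number of paths = 23005023

Inclusion–exclusion. Total paths: C(30, 10) = 30045015. Through P₁: C(17, 2)·C(13, 8) = 175032. Through P₂: C(24, 7)·C(6, 3) = 6922080. Since P₁ is strictly southwest of P₂, a monotone path through both must visit P₁ then P₂; paths through both = C(17, 2)·C(7, 5)·C(6, 3) = 57120. Avoid both = 30045015 − 175032 − 6922080 + 57120 = 23005023.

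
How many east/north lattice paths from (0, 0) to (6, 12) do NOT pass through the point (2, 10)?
Number of paths = 17574

Total paths from (0, 0) to (6, 12): C(18, 6) = 18564. Paths through (2, 10): (paths (0, 0) → (2, 10)) × (paths (2, 10) → (6, 12)) = C(12, 2) · C(6, 4) = 66 · 15 = 990. Avoidance count = 18564 − 990 = 17574.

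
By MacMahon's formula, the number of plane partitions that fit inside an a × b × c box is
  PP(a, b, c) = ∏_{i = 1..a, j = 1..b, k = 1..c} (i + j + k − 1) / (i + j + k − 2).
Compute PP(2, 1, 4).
PP(2, 1, 4) = 15

Evaluate the triple product over i = 1..2, j = 1..1, k = 1..4. The factors are (2/1) · (3/2) · (4/3) · (5/4) · (3/2) · (4/3) · (5/4) · (6/5). The numerators and denominators telescope so the product is an integer; carrying out the multiplication exactly gives PP(2, 1, 4) = 15.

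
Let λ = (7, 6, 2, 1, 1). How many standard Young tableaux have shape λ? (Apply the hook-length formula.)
# SYT of shape (7, 6, 2, 1, 1) = 1082900

Hook-length formula: f^λ = n! / Π hook(c), product over all cells c of the Young diagram. For λ = (7, 6, 2, 1, 1), n = 17 boxes. Hook lengths by row (left-to-right, top-to-bottom): [11, 8, 6, 5, 4, 3, 1]; [9, 6, 4, 3, 2, 1]; [4, 1]; [2]; [1]. Product of hooks = 328458240. So f^λ = 17! / 328458240 = 355687428096000 / 328458240 = 1082900.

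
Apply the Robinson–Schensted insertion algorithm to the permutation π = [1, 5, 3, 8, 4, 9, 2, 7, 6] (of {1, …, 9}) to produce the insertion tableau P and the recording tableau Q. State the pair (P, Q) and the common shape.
P = [1, 2, 4, 6] / [3, 7, 9] / [5, 8];  Q = [1, 2, 4, 6] / [3, 5, 8] / [7, 9];  common shape = (4, 3, 2)

Row-insert the values π_1, π_2, … into P one at a time, bumping the leftmost entry strictly greater than the inserted value down to the next row. The recording tableau Q records, in position (i, j), the step at which that cell was added to P.
  Insert 1 (step 1): P = [1];  Q = [1]
  Insert 5 (step 2): P = [1, 5];  Q = [1, 2]
  Insert 3 (step 3): P = [1, 3] / [5];  Q = [1, 2] / [3]
  Insert 8 (step 4): P = [1, 3, 8] / [5];  Q = [1, 2, 4] / [3]
  Insert 4 (step 5): P = [1, 3, 4] / [5, 8];  Q = [1, 2, 4] / [3, 5]
  Insert 9 (step 6): P = [1, 3, 4, 9] / [5, 8];  Q = [1, 2, 4, 6] / [3, 5]
  Insert 2 (step 7): P = [1, 2, 4, 9] / [3, 8] / [5];  Q = [1, 2, 4, 6] / [3, 5] / [7]
  Insert 7 (step 8): P = [1, 2, 4, 7] / [3, 8, 9] / [5];  Q = [1, 2, 4, 6] / [3, 5, 8] / [7]
  Insert 6 (step 9): P = [1, 2, 4, 6] / [3, 7, 9] / [5, 8];  Q = [1, 2, 4, 6] / [3, 5, 8] / [7, 9]
Final shape: (4, 3, 2).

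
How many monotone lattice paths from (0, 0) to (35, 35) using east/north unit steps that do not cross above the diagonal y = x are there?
C_35 = 3116285494907301262

These NE paths below the diagonal are counted by the Catalan number C_n = (1/(n + 1)) · C(2n, n). For n = 35: C_35 = (1/36) · C(70, 35) = 112186277816662845432/36 = 3116285494907301262.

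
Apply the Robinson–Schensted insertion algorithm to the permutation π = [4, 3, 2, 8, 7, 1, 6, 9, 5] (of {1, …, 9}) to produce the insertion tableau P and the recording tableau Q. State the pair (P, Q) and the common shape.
P = [1, 5, 9] / [2, 6] / [3, 7] / [4, 8];  Q = [1, 4, 8] / [2, 5] / [3, 7] / [6, 9];  common shape = (3, 2, 2, 2)

Row-insert the values π_1, π_2, … into P one at a time, bumping the leftmost entry strictly greater than the inserted value down to the next row. The recording tableau Q records, in position (i, j), the step at which that cell was added to P.
  Insert 4 (step 1): P = [4];  Q = [1]
  Insert 3 (step 2): P = [3] / [4];  Q = [1] / [2]
  Insert 2 (step 3): P = [2] / [3] / [4];  Q = [1] / [2] / [3]
  Insert 8 (step 4): P = [2, 8] / [3] / [4];  Q = [1, 4] / [2] / [3]
  Insert 7 (step 5): P = [2, 7] / [3, 8] / [4];  Q = [1, 4] / [2, 5] / [3]
  Insert 1 (step 6): P = [1, 7] / [2, 8] / [3] / [4];  Q = [1, 4] / [2, 5] / [3] / [6]
  Insert 6 (step 7): P = [1, 6] / [2, 7] / [3, 8] / [4];  Q = [1, 4] / [2, 5] / [3, 7] / [6]
  Insert 9 (step 8): P = [1, 6, 9] / [2, 7] / [3, 8] / [4];  Q = [1, 4, 8] / [2, 5] / [3, 7] / [6]
  Insert 5 (step 9): P = [1, 5, 9] / [2, 6] / [3, 7] / [4, 8];  Q = [1, 4, 8] / [2, 5] / [3, 7] / [6, 9]
Final shape: (3, 2, 2, 2).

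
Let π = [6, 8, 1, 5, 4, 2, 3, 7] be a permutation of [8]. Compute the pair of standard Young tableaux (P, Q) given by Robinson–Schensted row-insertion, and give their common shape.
P = [1, 2, 3, 7] / [4, 8] / [5] / [6];  Q = [1, 2, 7, 8] / [3, 4] / [5] / [6];  common shape = (4, 2, 1, 1)

Row-insert the values π_1, π_2, … into P one at a time, bumping the leftmost entry strictly greater than the inserted value down to the next row. The recording tableau Q records, in position (i, j), the step at which that cell was added to P.
  Insert 6 (step 1): P = [6];  Q = [1]
  Insert 8 (step 2): P = [6, 8];  Q = [1, 2]
  Insert 1 (step 3): P = [1, 8] / [6];  Q = [1, 2] / [3]
  Insert 5 (step 4): P = [1, 5] / [6, 8];  Q = [1, 2] / [3, 4]
  Insert 4 (step 5): P = [1, 4] / [5, 8] / [6];  Q = [1, 2] / [3, 4] / [5]
  Insert 2 (step 6): P = [1, 2] / [4, 8] / [5] / [6];  Q = [1, 2] / [3, 4] / [5] / [6]
  Insert 3 (step 7): P = [1, 2, 3] / [4, 8] / [5] / [6];  Q = [1, 2, 7] / [3, 4] / [5] / [6]
  Insert 7 (step 8): P = [1, 2, 3, 7] / [4, 8] / [5] / [6];  Q = [1, 2, 7, 8] / [3, 4] / [5] / [6]
Final shape: (4, 2, 1, 1).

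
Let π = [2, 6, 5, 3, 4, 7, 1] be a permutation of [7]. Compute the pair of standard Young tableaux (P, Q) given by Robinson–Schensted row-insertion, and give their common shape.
P = [1, 3, 4, 7] / [2] / [5] / [6];  Q = [1, 2, 5, 6] / [3] / [4] / [7];  common shape = (4, 1, 1, 1)

Row-insert the values π_1, π_2, … into P one at a time, bumping the leftmost entry strictly greater than the inserted value down to the next row. The recording tableau Q records, in position (i, j), the step at which that cell was added to P.
  Insert 2 (step 1): P = [2];  Q = [1]
  Insert 6 (step 2): P = [2, 6];  Q = [1, 2]
  Insert 5 (step 3): P = [2, 5] / [6];  Q = [1, 2] / [3]
  Insert 3 (step 4): P = [2, 3] / [5] / [6];  Q = [1, 2] / [3] / [4]
  Insert 4 (step 5): P = [2, 3, 4] / [5] / [6];  Q = [1, 2, 5] / [3] / [4]
  Insert 7 (step 6): P = [2, 3, 4, 7] / [5] / [6];  Q = [1, 2, 5, 6] / [3] / [4]
  Insert 1 (step 7): P = [1, 3, 4, 7] / [2] / [5] / [6];  Q = [1, 2, 5, 6] / [3] / [4] / [7]
Final shape: (4, 1, 1, 1).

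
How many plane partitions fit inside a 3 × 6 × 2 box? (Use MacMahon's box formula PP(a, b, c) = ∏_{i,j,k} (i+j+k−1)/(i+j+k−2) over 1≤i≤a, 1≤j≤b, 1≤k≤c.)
PP(3, 6, 2) = 2520

Evaluate the triple product over i = 1..3, j = 1..6, k = 1..2. The factors are (2/1) · (3/2) · (3/2) · (4/3) · (4/3) · (5/4) · (5/4) · (6/5) · … (36 factors total). The numerators and denominators telescope so the product is an integer; carrying out the multiplication exactly gives PP(3, 6, 2) = 2520.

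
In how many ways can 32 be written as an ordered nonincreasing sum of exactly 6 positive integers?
p(32, 6 parts) = 709

Partitions of n into exactly k parts are in bijection with partitions of n − k into at most k parts (subtract 1 from each part). So p(32, exactly 6) = p(26, parts ≤ 6). Computing via the recurrence p(m, j) = p(m, j−1) + p(m−j, j) gives 709.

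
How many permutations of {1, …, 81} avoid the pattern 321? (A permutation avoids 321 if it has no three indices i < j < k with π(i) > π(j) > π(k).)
C_81 = 4462290049988320482463241297506133183499654740

These 321-avoiding permutations are counted by the Catalan number C_n = (1/(n + 1)) · C(2n, n). For n = 81: C_81 = (1/82) · C(162, 81) = 365907784099042279561985786395502921046971688680/82 = 4462290049988320482463241297506133183499654740.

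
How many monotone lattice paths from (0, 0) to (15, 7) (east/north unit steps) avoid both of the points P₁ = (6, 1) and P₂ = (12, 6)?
Number of paths = 74189

Inclusion–exclusion. Total paths: C(22, 15) = 170544. Through P₁: C(7, 6)·C(15, 9) = 35035. Through P₂: C(18, 12)·C(4, 3) = 74256. Since P₁ is strictly southwest of P₂, a monotone path through both must visit P₁ then P₂; paths through both = C(7, 6)·C(11, 6)·C(4, 3) = 12936. Avoid both = 170544 − 35035 − 74256 + 12936 = 74189.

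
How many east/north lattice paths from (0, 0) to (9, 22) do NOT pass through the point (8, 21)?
Number of paths = 11575785

Total paths from (0, 0) to (9, 22): C(31, 9) = 20160075. Paths through (8, 21): (paths (0, 0) → (8, 21)) × (paths (8, 21) → (9, 22)) = C(29, 8) · C(2, 1) = 4292145 · 2 = 8584290. Avoidance count = 20160075 − 8584290 = 11575785.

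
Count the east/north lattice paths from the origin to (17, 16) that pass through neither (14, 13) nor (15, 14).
Number of paths = 540984150

Inclusion–exclusion. Total paths: C(33, 17) = 1166803110. Through P₁: C(27, 14)·C(6, 3) = 401166000. Through P₂: C(29, 15)·C(4, 2) = 465352560. Since P₁ is strictly southwest of P₂, a monotone path through both must visit P₁ then P₂; paths through both = C(27, 14)·C(2, 1)·C(4, 2) = 240699600. Avoid both = 1166803110 − 401166000 − 465352560 + 240699600 = 540984150.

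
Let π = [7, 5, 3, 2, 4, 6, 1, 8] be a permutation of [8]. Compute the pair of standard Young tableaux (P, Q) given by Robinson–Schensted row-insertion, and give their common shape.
P = [1, 4, 6, 8] / [2] / [3] / [5] / [7];  Q = [1, 5, 6, 8] / [2] / [3] / [4] / [7];  common shape = (4, 1, 1, 1, 1)

Row-insert the values π_1, π_2, … into P one at a time, bumping the leftmost entry strictly greater than the inserted value down to the next row. The recording tableau Q records, in position (i, j), the step at which that cell was added to P.
  Insert 7 (step 1): P = [7];  Q = [1]
  Insert 5 (step 2): P = [5] / [7];  Q = [1] / [2]
  Insert 3 (step 3): P = [3] / [5] / [7];  Q = [1] / [2] / [3]
  Insert 2 (step 4): P = [2] / [3] / [5] / [7];  Q = [1] / [2] / [3] / [4]
  Insert 4 (step 5): P = [2, 4] / [3] / [5] / [7];  Q = [1, 5] / [2] / [3] / [4]
  Insert 6 (step 6): P = [2, 4, 6] / [3] / [5] / [7];  Q = [1, 5, 6] / [2] / [3] / [4]
  Insert 1 (step 7): P = [1, 4, 6] / [2] / [3] / [5] / [7];  Q = [1, 5, 6] / [2] / [3] / [4] / [7]
  Insert 8 (step 8): P = [1, 4, 6, 8] / [2] / [3] / [5] / [7];  Q = [1, 5, 6, 8] / [2] / [3] / [4] / [7]
Final shape: (4, 1, 1, 1, 1).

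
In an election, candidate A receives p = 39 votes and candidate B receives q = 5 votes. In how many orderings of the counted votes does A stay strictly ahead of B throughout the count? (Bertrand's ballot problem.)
Strict-lead orderings = 839188

Total orderings of the 44 votes with 39 for A: C(44, 39) = 1086008. By the Bertrand ballot formula (Cycle Lemma / reflection principle), the number of orderings in which A is strictly ahead of B throughout is (p − q)/(p + q) · C(p + q, p) = (39 − 5)/(39 + 5) · 1086008 = 839188.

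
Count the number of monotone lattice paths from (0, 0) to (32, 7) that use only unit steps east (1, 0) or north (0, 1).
Number of paths = 15380937

A monotone lattice path from (0, 0) to (32, 7) consists of 32 east steps and 7 north steps in some order, so it is determined by which 32 of the 39 steps are east. The count is C(39, 32) = 15380937.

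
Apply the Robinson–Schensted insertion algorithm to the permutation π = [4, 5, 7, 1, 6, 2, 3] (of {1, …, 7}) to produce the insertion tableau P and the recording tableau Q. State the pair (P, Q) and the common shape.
P = [1, 2, 3] / [4, 5, 6] / [7];  Q = [1, 2, 3] / [4, 5, 7] / [6];  common shape = (3, 3, 1)

Row-insert the values π_1, π_2, … into P one at a time, bumping the leftmost entry strictly greater than the inserted value down to the next row. The recording tableau Q records, in position (i, j), the step at which that cell was added to P.
  Insert 4 (step 1): P = [4];  Q = [1]
  Insert 5 (step 2): P = [4, 5];  Q = [1, 2]
  Insert 7 (step 3): P = [4, 5, 7];  Q = [1, 2, 3]
  Insert 1 (step 4): P = [1, 5, 7] / [4];  Q = [1, 2, 3] / [4]
  Insert 6 (step 5): P = [1, 5, 6] / [4, 7];  Q = [1, 2, 3] / [4, 5]
  Insert 2 (step 6): P = [1, 2, 6] / [4, 5] / [7];  Q = [1, 2, 3] / [4, 5] / [6]
  Insert 3 (step 7): P = [1, 2, 3] / [4, 5, 6] / [7];  Q = [1, 2, 3] / [4, 5, 7] / [6]
Final shape: (3, 3, 1).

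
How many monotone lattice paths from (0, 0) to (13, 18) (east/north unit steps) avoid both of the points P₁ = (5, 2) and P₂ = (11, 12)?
Number of paths = 157658704

Inclusion–exclusion. Total paths: C(31, 13) = 206253075. Through P₁: C(7, 5)·C(24, 8) = 15444891. Through P₂: C(23, 11)·C(8, 2) = 37858184. Since P₁ is strictly southwest of P₂, a monotone path through both must visit P₁ then P₂; paths through both = C(7, 5)·C(16, 6)·C(8, 2) = 4708704. Avoid both = 206253075 − 15444891 − 37858184 + 4708704 = 157658704.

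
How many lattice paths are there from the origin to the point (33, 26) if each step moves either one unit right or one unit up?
Number of paths = 39602161018878633

A monotone lattice path from (0, 0) to (33, 26) consists of 33 east steps and 26 north steps in some order, so it is determined by which 33 of the 59 steps are east. The count is C(59, 33) = 39602161018878633.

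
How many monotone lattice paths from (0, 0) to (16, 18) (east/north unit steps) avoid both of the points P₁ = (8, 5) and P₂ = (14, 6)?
Number of paths = 1939362459

Inclusion–exclusion. Total paths: C(34, 16) = 2203961430. Through P₁: C(13, 8)·C(21, 8) = 261891630. Through P₂: C(20, 14)·C(14, 2) = 3527160. Since P₁ is strictly southwest of P₂, a monotone path through both must visit P₁ then P₂; paths through both = C(13, 8)·C(7, 6)·C(14, 2) = 819819. Avoid both = 2203961430 − 261891630 − 3527160 + 819819 = 1939362459.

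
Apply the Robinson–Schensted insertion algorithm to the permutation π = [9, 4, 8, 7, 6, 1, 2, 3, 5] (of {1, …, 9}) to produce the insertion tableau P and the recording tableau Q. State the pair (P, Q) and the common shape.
P = [1, 2, 3, 5] / [4, 6] / [7] / [8] / [9];  Q = [1, 3, 8, 9] / [2, 7] / [4] / [5] / [6];  common shape = (4, 2, 1, 1, 1)

Row-insert the values π_1, π_2, … into P one at a time, bumping the leftmost entry strictly greater than the inserted value down to the next row. The recording tableau Q records, in position (i, j), the step at which that cell was added to P.
  Insert 9 (step 1): P = [9];  Q = [1]
  Insert 4 (step 2): P = [4] / [9];  Q = [1] / [2]
  Insert 8 (step 3): P = [4, 8] / [9];  Q = [1, 3] / [2]
  Insert 7 (step 4): P = [4, 7] / [8] / [9];  Q = [1, 3] / [2] / [4]
  Insert 6 (step 5): P = [4, 6] / [7] / [8] / [9];  Q = [1, 3] / [2] / [4] / [5]
  Insert 1 (step 6): P = [1, 6] / [4] / [7] / [8] / [9];  Q = [1, 3] / [2] / [4] / [5] / [6]
  Insert 2 (step 7): P = [1, 2] / [4, 6] / [7] / [8] / [9];  Q = [1, 3] / [2, 7] / [4] / [5] / [6]
  Insert 3 (step 8): P = [1, 2, 3] / [4, 6] / [7] / [8] / [9];  Q = [1, 3, 8] / [2, 7] / [4] / [5] / [6]
  Insert 5 (step 9): P = [1, 2, 3, 5] / [4, 6] / [7] / [8] / [9];  Q = [1, 3, 8, 9] / [2, 7] / [4] / [5] / [6]
Final shape: (4, 2, 1, 1, 1).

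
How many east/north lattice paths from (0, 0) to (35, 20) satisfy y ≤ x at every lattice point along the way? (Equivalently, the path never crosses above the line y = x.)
Number of paths = 224461017760980

By the reflection principle (André's argument), the number of monotone paths to (35, 20) with n ≤ m that never go above y = x is C(55, 35) − C(55, 36) = 505037289962205 − 280576272201225 = 224461017760980.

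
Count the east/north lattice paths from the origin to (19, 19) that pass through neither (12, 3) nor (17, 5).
Number of paths = 35231703885

Inclusion–exclusion. Total paths: C(38, 19) = 35345263800. Through P₁: C(15, 12)·C(23, 7) = 111546435. Through P₂: C(22, 17)·C(16, 2) = 3160080. Since P₁ is strictly southwest of P₂, a monotone path through both must visit P₁ then P₂; paths through both = C(15, 12)·C(7, 5)·C(16, 2) = 1146600. Avoid both = 35345263800 − 111546435 − 3160080 + 1146600 = 35231703885.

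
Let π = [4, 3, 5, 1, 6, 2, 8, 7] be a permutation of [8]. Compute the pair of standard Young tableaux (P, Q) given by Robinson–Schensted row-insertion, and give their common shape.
P = [1, 2, 6, 7] / [3, 5, 8] / [4];  Q = [1, 3, 5, 7] / [2, 6, 8] / [4];  common shape = (4, 3, 1)

Row-insert the values π_1, π_2, … into P one at a time, bumping the leftmost entry strictly greater than the inserted value down to the next row. The recording tableau Q records, in position (i, j), the step at which that cell was added to P.
  Insert 4 (step 1): P = [4];  Q = [1]
  Insert 3 (step 2): P = [3] / [4];  Q = [1] / [2]
  Insert 5 (step 3): P = [3, 5] / [4];  Q = [1, 3] / [2]
  Insert 1 (step 4): P = [1, 5] / [3] / [4];  Q = [1, 3] / [2] / [4]
  Insert 6 (step 5): P = [1, 5, 6] / [3] / [4];  Q = [1, 3, 5] / [2] / [4]
  Insert 2 (step 6): P = [1, 2, 6] / [3, 5] / [4];  Q = [1, 3, 5] / [2, 6] / [4]
  Insert 8 (step 7): P = [1, 2, 6, 8] / [3, 5] / [4];  Q = [1, 3, 5, 7] / [2, 6] / [4]
  Insert 7 (step 8): P = [1, 2, 6, 7] / [3, 5, 8] / [4];  Q = [1, 3, 5, 7] / [2, 6, 8] / [4]
Final shape: (4, 3, 1).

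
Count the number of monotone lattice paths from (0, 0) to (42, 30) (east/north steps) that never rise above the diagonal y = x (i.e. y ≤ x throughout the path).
Number of paths = 49674383671015111008

By the reflection principle (André's argument), the number of monotone paths to (42, 30) with n ≤ m that never go above y = x is C(72, 42) − C(72, 43) = 164307576757973059488 − 114633193086957948480 = 49674383671015111008.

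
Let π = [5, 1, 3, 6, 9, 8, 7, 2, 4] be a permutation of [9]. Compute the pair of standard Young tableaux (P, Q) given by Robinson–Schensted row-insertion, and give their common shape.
P = [1, 2, 4, 7] / [3, 6] / [5, 8] / [9];  Q = [1, 3, 4, 5] / [2, 6] / [7, 9] / [8];  common shape = (4, 2, 2, 1)

Row-insert the values π_1, π_2, … into P one at a time, bumping the leftmost entry strictly greater than the inserted value down to the next row. The recording tableau Q records, in position (i, j), the step at which that cell was added to P.
  Insert 5 (step 1): P = [5];  Q = [1]
  Insert 1 (step 2): P = [1] / [5];  Q = [1] / [2]
  Insert 3 (step 3): P = [1, 3] / [5];  Q = [1, 3] / [2]
  Insert 6 (step 4): P = [1, 3, 6] / [5];  Q = [1, 3, 4] / [2]
  Insert 9 (step 5): P = [1, 3, 6, 9] / [5];  Q = [1, 3, 4, 5] / [2]
  Insert 8 (step 6): P = [1, 3, 6, 8] / [5, 9];  Q = [1, 3, 4, 5] / [2, 6]
  Insert 7 (step 7): P = [1, 3, 6, 7] / [5, 8] / [9];  Q = [1, 3, 4, 5] / [2, 6] / [7]
  Insert 2 (step 8): P = [1, 2, 6, 7] / [3, 8] / [5] / [9];  Q = [1, 3, 4, 5] / [2, 6] / [7] / [8]
  Insert 4 (step 9): P = [1, 2, 4, 7] / [3, 6] / [5, 8] / [9];  Q = [1, 3, 4, 5] / [2, 6] / [7, 9] / [8]
Final shape: (4, 2, 2, 1).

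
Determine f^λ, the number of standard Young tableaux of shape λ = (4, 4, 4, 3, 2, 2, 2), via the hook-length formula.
# SYT of shape (4, 4, 4, 3, 2, 2, 2) = 90530440

Hook-length formula: f^λ = n! / Π hook(c), product over all cells c of the Young diagram. For λ = (4, 4, 4, 3, 2, 2, 2), n = 21 boxes. Hook lengths by row (left-to-right, top-to-bottom): [10, 9, 5, 3]; [9, 8, 4, 2]; [8, 7, 3, 1]; [6, 5, 1]; [4, 3]; [3, 2]; [2, 1]. Product of hooks = 564350976000. So f^λ = 21! / 564350976000 = 51090942171709440000 / 564350976000 = 90530440.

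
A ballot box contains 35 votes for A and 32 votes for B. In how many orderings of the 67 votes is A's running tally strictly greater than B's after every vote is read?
Strict-lead orderings = 600607911737487654

Total orderings of the 67 votes with 35 for A: C(67, 35) = 13413576695470557606. By the Bertrand ballot formula (Cycle Lemma / reflection principle), the number of orderings in which A is strictly ahead of B throughout is (p − q)/(p + q) · C(p + q, p) = (35 − 32)/(35 + 32) · 13413576695470557606 = 600607911737487654.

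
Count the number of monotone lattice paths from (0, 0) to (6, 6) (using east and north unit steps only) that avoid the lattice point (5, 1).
Number of paths = 888

Total paths from (0, 0) to (6, 6): C(12, 6) = 924. Paths through (5, 1): (paths (0, 0) → (5, 1)) × (paths (5, 1) → (6, 6)) = C(6, 5) · C(6, 1) = 6 · 6 = 36. Avoidance count = 924 − 36 = 888.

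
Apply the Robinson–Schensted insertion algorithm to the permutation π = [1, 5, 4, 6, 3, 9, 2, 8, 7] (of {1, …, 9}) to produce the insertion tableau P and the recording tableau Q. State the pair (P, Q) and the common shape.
P = [1, 2, 6, 7] / [3, 8] / [4, 9] / [5];  Q = [1, 2, 4, 6] / [3, 8] / [5, 9] / [7];  common shape = (4, 2, 2, 1)

Row-insert the values π_1, π_2, … into P one at a time, bumping the leftmost entry strictly greater than the inserted value down to the next row. The recording tableau Q records, in position (i, j), the step at which that cell was added to P.
  Insert 1 (step 1): P = [1];  Q = [1]
  Insert 5 (step 2): P = [1, 5];  Q = [1, 2]
  Insert 4 (step 3): P = [1, 4] / [5];  Q = [1, 2] / [3]
  Insert 6 (step 4): P = [1, 4, 6] / [5];  Q = [1, 2, 4] / [3]
  Insert 3 (step 5): P = [1, 3, 6] / [4] / [5];  Q = [1, 2, 4] / [3] / [5]
  Insert 9 (step 6): P = [1, 3, 6, 9] / [4] / [5];  Q = [1, 2, 4, 6] / [3] / [5]
  Insert 2 (step 7): P = [1, 2, 6, 9] / [3] / [4] / [5];  Q = [1, 2, 4, 6] / [3] / [5] / [7]
  Insert 8 (step 8): P = [1, 2, 6, 8] / [3, 9] / [4] / [5];  Q = [1, 2, 4, 6] / [3, 8] / [5] / [7]
  Insert 7 (step 9): P = [1, 2, 6, 7] / [3, 8] / [4, 9] / [5];  Q = [1, 2, 4, 6] / [3, 8] / [5, 9] / [7]
Final shape: (4, 2, 2, 1).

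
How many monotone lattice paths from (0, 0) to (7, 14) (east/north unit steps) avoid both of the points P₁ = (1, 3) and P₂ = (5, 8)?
Number of paths = 44852

Inclusion–exclusion. Total paths: C(21, 7) = 116280. Through P₁: C(4, 1)·C(17, 6) = 49504. Through P₂: C(13, 5)·C(8, 2) = 36036. Since P₁ is strictly southwest of P₂, a monotone path through both must visit P₁ then P₂; paths through both = C(4, 1)·C(9, 4)·C(8, 2) = 14112. Avoid both = 116280 − 49504 − 36036 + 14112 = 44852.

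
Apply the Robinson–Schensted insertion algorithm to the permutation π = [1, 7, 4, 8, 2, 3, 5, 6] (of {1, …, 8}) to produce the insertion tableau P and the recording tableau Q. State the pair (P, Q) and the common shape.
P = [1, 2, 3, 5, 6] / [4, 8] / [7];  Q = [1, 2, 4, 7, 8] / [3, 6] / [5];  common shape = (5, 2, 1)

Row-insert the values π_1, π_2, … into P one at a time, bumping the leftmost entry strictly greater than the inserted value down to the next row. The recording tableau Q records, in position (i, j), the step at which that cell was added to P.
  Insert 1 (step 1): P = [1];  Q = [1]
  Insert 7 (step 2): P = [1, 7];  Q = [1, 2]
  Insert 4 (step 3): P = [1, 4] / [7];  Q = [1, 2] / [3]
  Insert 8 (step 4): P = [1, 4, 8] / [7];  Q = [1, 2, 4] / [3]
  Insert 2 (step 5): P = [1, 2, 8] / [4] / [7];  Q = [1, 2, 4] / [3] / [5]
  Insert 3 (step 6): P = [1, 2, 3] / [4, 8] / [7];  Q = [1, 2, 4] / [3, 6] / [5]
  Insert 5 (step 7): P = [1, 2, 3, 5] / [4, 8] / [7];  Q = [1, 2, 4, 7] / [3, 6] / [5]
  Insert 6 (step 8): P = [1, 2, 3, 5, 6] / [4, 8] / [7];  Q = [1, 2, 4, 7, 8] / [3, 6] / [5]
Final shape: (5, 2, 1).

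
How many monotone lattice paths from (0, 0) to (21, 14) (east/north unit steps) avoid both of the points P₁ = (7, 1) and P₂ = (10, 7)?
Number of paths = 1561965576

Inclusion–exclusion. Total paths: C(35, 21) = 2319959400. Through P₁: C(8, 7)·C(27, 14) = 160466400. Through P₂: C(17, 10)·C(18, 11) = 618913152. Since P₁ is strictly southwest of P₂, a monotone path through both must visit P₁ then P₂; paths through both = C(8, 7)·C(9, 3)·C(18, 11) = 21385728. Avoid both = 2319959400 − 160466400 − 618913152 + 21385728 = 1561965576.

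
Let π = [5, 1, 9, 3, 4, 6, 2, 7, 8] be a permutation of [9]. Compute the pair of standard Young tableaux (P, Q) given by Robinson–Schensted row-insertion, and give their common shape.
P = [1, 2, 4, 6, 7, 8] / [3, 9] / [5];  Q = [1, 3, 5, 6, 8, 9] / [2, 4] / [7];  common shape = (6, 2, 1)

Row-insert the values π_1, π_2, … into P one at a time, bumping the leftmost entry strictly greater than the inserted value down to the next row. The recording tableau Q records, in position (i, j), the step at which that cell was added to P.
  Insert 5 (step 1): P = [5];  Q = [1]
  Insert 1 (step 2): P = [1] / [5];  Q = [1] / [2]
  Insert 9 (step 3): P = [1, 9] / [5];  Q = [1, 3] / [2]
  Insert 3 (step 4): P = [1, 3] / [5, 9];  Q = [1, 3] / [2, 4]
  Insert 4 (step 5): P = [1, 3, 4] / [5, 9];  Q = [1, 3, 5] / [2, 4]
  Insert 6 (step 6): P = [1, 3, 4, 6] / [5, 9];  Q = [1, 3, 5, 6] / [2, 4]
  Insert 2 (step 7): P = [1, 2, 4, 6] / [3, 9] / [5];  Q = [1, 3, 5, 6] / [2, 4] / [7]
  Insert 7 (step 8): P = [1, 2, 4, 6, 7] / [3, 9] / [5];  Q = [1, 3, 5, 6, 8] / [2, 4] / [7]
  Insert 8 (step 9): P = [1, 2, 4, 6, 7, 8] / [3, 9] / [5];  Q = [1, 3, 5, 6, 8, 9] / [2, 4] / [7]
Final shape: (6, 2, 1).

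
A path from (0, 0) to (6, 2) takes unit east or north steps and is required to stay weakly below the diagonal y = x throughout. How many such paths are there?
Number of paths = 20

By the reflection principle (André's argument), the number of monotone paths to (6, 2) with n ≤ m that never go above y = x is C(8, 6) − C(8, 7) = 28 − 8 = 20.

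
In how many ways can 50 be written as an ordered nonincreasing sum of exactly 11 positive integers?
p(50, 11 parts) = 17475

Partitions of n into exactly k parts are in bijection with partitions of n − k into at most k parts (subtract 1 from each part). So p(50, exactly 11) = p(39, parts ≤ 11). Computing via the recurrence p(m, j) = p(m, j−1) + p(m−j, j) gives 17475.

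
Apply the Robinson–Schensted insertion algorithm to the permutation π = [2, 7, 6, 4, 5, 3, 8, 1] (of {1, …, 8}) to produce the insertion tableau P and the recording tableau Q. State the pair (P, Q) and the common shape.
P = [1, 3, 5, 8] / [2] / [4] / [6] / [7];  Q = [1, 2, 5, 7] / [3] / [4] / [6] / [8];  common shape = (4, 1, 1, 1, 1)

Row-insert the values π_1, π_2, … into P one at a time, bumping the leftmost entry strictly greater than the inserted value down to the next row. The recording tableau Q records, in position (i, j), the step at which that cell was added to P.
  Insert 2 (step 1): P = [2];  Q = [1]
  Insert 7 (step 2): P = [2, 7];  Q = [1, 2]
  Insert 6 (step 3): P = [2, 6] / [7];  Q = [1, 2] / [3]
  Insert 4 (step 4): P = [2, 4] / [6] / [7];  Q = [1, 2] / [3] / [4]
  Insert 5 (step 5): P = [2, 4, 5] / [6] / [7];  Q = [1, 2, 5] / [3] / [4]
  Insert 3 (step 6): P = [2, 3, 5] / [4] / [6] / [7];  Q = [1, 2, 5] / [3] / [4] / [6]
  Insert 8 (step 7): P = [2, 3, 5, 8] / [4] / [6] / [7];  Q = [1, 2, 5, 7] / [3] / [4] / [6]
  Insert 1 (step 8): P = [1, 3, 5, 8] / [2] / [4] / [6] / [7];  Q = [1, 2, 5, 7] / [3] / [4] / [6] / [8]
Final shape: (4, 1, 1, 1, 1).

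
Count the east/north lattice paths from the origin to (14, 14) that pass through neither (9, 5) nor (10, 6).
Number of paths = 34126616

Inclusion–exclusion. Total paths: C(28, 14) = 40116600. Through P₁: C(14, 9)·C(14, 5) = 4008004. Through P₂: C(16, 10)·C(12, 4) = 3963960. Since P₁ is strictly southwest of P₂, a monotone path through both must visit P₁ then P₂; paths through both = C(14, 9)·C(2, 1)·C(12, 4) = 1981980. Avoid both = 40116600 − 4008004 − 3963960 + 1981980 = 34126616.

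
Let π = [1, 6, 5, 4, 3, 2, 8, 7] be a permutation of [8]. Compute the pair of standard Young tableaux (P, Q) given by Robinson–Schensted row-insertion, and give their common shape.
P = [1, 2, 7] / [3, 8] / [4] / [5] / [6];  Q = [1, 2, 7] / [3, 8] / [4] / [5] / [6];  common shape = (3, 2, 1, 1, 1)

Row-insert the values π_1, π_2, … into P one at a time, bumping the leftmost entry strictly greater than the inserted value down to the next row. The recording tableau Q records, in position (i, j), the step at which that cell was added to P.
  Insert 1 (step 1): P = [1];  Q = [1]
  Insert 6 (step 2): P = [1, 6];  Q = [1, 2]
  Insert 5 (step 3): P = [1, 5] / [6];  Q = [1, 2] / [3]
  Insert 4 (step 4): P = [1, 4] / [5] / [6];  Q = [1, 2] / [3] / [4]
  Insert 3 (step 5): P = [1, 3] / [4] / [5] / [6];  Q = [1, 2] / [3] / [4] / [5]
  Insert 2 (step 6): P = [1, 2] / [3] / [4] / [5] / [6];  Q = [1, 2] / [3] / [4] / [5] / [6]
  Insert 8 (step 7): P = [1, 2, 8] / [3] / [4] / [5] / [6];  Q = [1, 2, 7] / [3] / [4] / [5] / [6]
  Insert 7 (step 8): P = [1, 2, 7] / [3, 8] / [4] / [5] / [6];  Q = [1, 2, 7] / [3, 8] / [4] / [5] / [6]
Final shape: (3, 2, 1, 1, 1).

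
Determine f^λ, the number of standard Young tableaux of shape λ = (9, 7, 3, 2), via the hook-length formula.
# SYT of shape (9, 7, 3, 2) = 102875500

Hook-length formula: f^λ = n! / Π hook(c), product over all cells c of the Young diagram. For λ = (9, 7, 3, 2), n = 21 boxes. Hook lengths by row (left-to-right, top-to-bottom): [12, 11, 9, 7, 6, 5, 4, 2, 1]; [9, 8, 6, 4, 3, 2, 1]; [4, 3, 1]; [2, 1]. Product of hooks = 496628858880. So f^λ = 21! / 496628858880 = 51090942171709440000 / 496628858880 = 102875500.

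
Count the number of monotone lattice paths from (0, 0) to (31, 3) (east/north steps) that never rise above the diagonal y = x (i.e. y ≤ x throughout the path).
Number of paths = 5423

By the reflection principle (André's argument), the number of monotone paths to (31, 3) with n ≤ m that never go above y = x is C(34, 31) − C(34, 32) = 5984 − 561 = 5423.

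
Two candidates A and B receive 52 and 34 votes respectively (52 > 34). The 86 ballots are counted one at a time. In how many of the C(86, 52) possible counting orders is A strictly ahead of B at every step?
Strict-lead orderings = 212942528596362713273370

Total orderings of the 86 votes with 52 for A: C(86, 52) = 1017392081071510741194990. By the Bertrand ballot formula (Cycle Lemma / reflection principle), the number of orderings in which A is strictly ahead of B throughout is (p − q)/(p + q) · C(p + q, p) = (52 − 34)/(52 + 34) · 1017392081071510741194990 = 212942528596362713273370.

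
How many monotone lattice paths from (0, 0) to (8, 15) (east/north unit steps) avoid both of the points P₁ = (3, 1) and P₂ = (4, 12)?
Number of paths = 381782

Inclusion–exclusion. Total paths: C(23, 8) = 490314. Through P₁: C(4, 3)·C(19, 5) = 46512. Through P₂: C(16, 4)·C(7, 4) = 63700. Since P₁ is strictly southwest of P₂, a monotone path through both must visit P₁ then P₂; paths through both = C(4, 3)·C(12, 1)·C(7, 4) = 1680. Avoid both = 490314 − 46512 − 63700 + 1680 = 381782.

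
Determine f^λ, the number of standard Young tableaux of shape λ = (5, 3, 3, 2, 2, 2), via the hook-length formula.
# SYT of shape (5, 3, 3, 2, 2, 2) = 1089088

Hook-length formula: f^λ = n! / Π hook(c), product over all cells c of the Young diagram. For λ = (5, 3, 3, 2, 2, 2), n = 17 boxes. Hook lengths by row (left-to-right, top-to-bottom): [10, 9, 5, 2, 1]; [7, 6, 2]; [6, 5, 1]; [4, 3]; [3, 2]; [2, 1]. Product of hooks = 326592000. So f^λ = 17! / 326592000 = 355687428096000 / 326592000 = 1089088.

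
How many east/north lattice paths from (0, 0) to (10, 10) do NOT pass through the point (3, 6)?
Number of paths = 157036

Total paths from (0, 0) to (10, 10): C(20, 10) = 184756. Paths through (3, 6): (paths (0, 0) → (3, 6)) × (paths (3, 6) → (10, 10)) = C(9, 3) · C(11, 7) = 84 · 330 = 27720. Avoidance count = 184756 − 27720 = 157036.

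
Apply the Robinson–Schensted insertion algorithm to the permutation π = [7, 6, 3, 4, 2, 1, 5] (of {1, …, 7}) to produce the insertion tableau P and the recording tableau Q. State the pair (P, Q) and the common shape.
P = [1, 4, 5] / [2] / [3] / [6] / [7];  Q = [1, 4, 7] / [2] / [3] / [5] / [6];  common shape = (3, 1, 1, 1, 1)

Row-insert the values π_1, π_2, … into P one at a time, bumping the leftmost entry strictly greater than the inserted value down to the next row. The recording tableau Q records, in position (i, j), the step at which that cell was added to P.
  Insert 7 (step 1): P = [7];  Q = [1]
  Insert 6 (step 2): P = [6] / [7];  Q = [1] / [2]
  Insert 3 (step 3): P = [3] / [6] / [7];  Q = [1] / [2] / [3]
  Insert 4 (step 4): P = [3, 4] / [6] / [7];  Q = [1, 4] / [2] / [3]
  Insert 2 (step 5): P = [2, 4] / [3] / [6] / [7];  Q = [1, 4] / [2] / [3] / [5]
  Insert 1 (step 6): P = [1, 4] / [2] / [3] / [6] / [7];  Q = [1, 4] / [2] / [3] / [5] / [6]
  Insert 5 (step 7): P = [1, 4, 5] / [2] / [3] / [6] / [7];  Q = [1, 4, 7] / [2] / [3] / [5] / [6]
Final shape: (3, 1, 1, 1, 1).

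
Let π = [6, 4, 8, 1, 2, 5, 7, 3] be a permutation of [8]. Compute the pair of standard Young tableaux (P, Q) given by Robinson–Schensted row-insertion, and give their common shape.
P = [1, 2, 3, 7] / [4, 5] / [6, 8];  Q = [1, 3, 6, 7] / [2, 5] / [4, 8];  common shape = (4, 2, 2)

Row-insert the values π_1, π_2, … into P one at a time, bumping the leftmost entry strictly greater than the inserted value down to the next row. The recording tableau Q records, in position (i, j), the step at which that cell was added to P.
  Insert 6 (step 1): P = [6];  Q = [1]
  Insert 4 (step 2): P = [4] / [6];  Q = [1] / [2]
  Insert 8 (step 3): P = [4, 8] / [6];  Q = [1, 3] / [2]
  Insert 1 (step 4): P = [1, 8] / [4] / [6];  Q = [1, 3] / [2] / [4]
  Insert 2 (step 5): P = [1, 2] / [4, 8] / [6];  Q = [1, 3] / [2, 5] / [4]
  Insert 5 (step 6): P = [1, 2, 5] / [4, 8] / [6];  Q = [1, 3, 6] / [2, 5] / [4]
  Insert 7 (step 7): P = [1, 2, 5, 7] / [4, 8] / [6];  Q = [1, 3, 6, 7] / [2, 5] / [4]
  Insert 3 (step 8): P = [1, 2, 3, 7] / [4, 5] / [6, 8];  Q = [1, 3, 6, 7] / [2, 5] / [4, 8]
Final shape: (4, 2, 2).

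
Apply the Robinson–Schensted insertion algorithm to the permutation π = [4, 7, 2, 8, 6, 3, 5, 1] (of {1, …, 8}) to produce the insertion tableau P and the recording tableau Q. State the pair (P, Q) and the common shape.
P = [1, 3, 5] / [2, 6, 8] / [4] / [7];  Q = [1, 2, 4] / [3, 5, 7] / [6] / [8];  common shape = (3, 3, 1, 1)

Row-insert the values π_1, π_2, … into P one at a time, bumping the leftmost entry strictly greater than the inserted value down to the next row. The recording tableau Q records, in position (i, j), the step at which that cell was added to P.
  Insert 4 (step 1): P = [4];  Q = [1]
  Insert 7 (step 2): P = [4, 7];  Q = [1, 2]
  Insert 2 (step 3): P = [2, 7] / [4];  Q = [1, 2] / [3]
  Insert 8 (step 4): P = [2, 7, 8] / [4];  Q = [1, 2, 4] / [3]
  Insert 6 (step 5): P = [2, 6, 8] / [4, 7];  Q = [1, 2, 4] / [3, 5]
  Insert 3 (step 6): P = [2, 3, 8] / [4, 6] / [7];  Q = [1, 2, 4] / [3, 5] / [6]
  Insert 5 (step 7): P = [2, 3, 5] / [4, 6, 8] / [7];  Q = [1, 2, 4] / [3, 5, 7] / [6]
  Insert 1 (step 8): P = [1, 3, 5] / [2, 6, 8] / [4] / [7];  Q = [1, 2, 4] / [3, 5, 7] / [6] / [8]
Final shape: (3, 3, 1, 1).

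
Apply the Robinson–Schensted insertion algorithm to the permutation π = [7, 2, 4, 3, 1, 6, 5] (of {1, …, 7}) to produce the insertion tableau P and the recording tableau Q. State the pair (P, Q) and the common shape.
P = [1, 3, 5] / [2, 6] / [4] / [7];  Q = [1, 3, 6] / [2, 7] / [4] / [5];  common shape = (3, 2, 1, 1)

Row-insert the values π_1, π_2, … into P one at a time, bumping the leftmost entry strictly greater than the inserted value down to the next row. The recording tableau Q records, in position (i, j), the step at which that cell was added to P.
  Insert 7 (step 1): P = [7];  Q = [1]
  Insert 2 (step 2): P = [2] / [7];  Q = [1] / [2]
  Insert 4 (step 3): P = [2, 4] / [7];  Q = [1, 3] / [2]
  Insert 3 (step 4): P = [2, 3] / [4] / [7];  Q = [1, 3] / [2] / [4]
  Insert 1 (step 5): P = [1, 3] / [2] / [4] / [7];  Q = [1, 3] / [2] / [4] / [5]
  Insert 6 (step 6): P = [1, 3, 6] / [2] / [4] / [7];  Q = [1, 3, 6] / [2] / [4] / [5]
  Insert 5 (step 7): P = [1, 3, 5] / [2, 6] / [4] / [7];  Q = [1, 3, 6] / [2, 7] / [4] / [5]
Final shape: (3, 2, 1, 1).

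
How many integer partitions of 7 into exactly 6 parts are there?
p(7, 6 parts) = 1

Partitions of n into exactly k parts ↔ partitions of n − k into at most k parts (subtract 1 from each part). For n = 7, k = 6, the partitions are: 2+1+1+1+1+1. Count = 1.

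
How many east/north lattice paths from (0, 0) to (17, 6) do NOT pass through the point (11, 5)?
Number of paths = 70371

Total paths from (0, 0) to (17, 6): C(23, 17) = 100947. Paths through (11, 5): (paths (0, 0) → (11, 5)) × (paths (11, 5) → (17, 6)) = C(16, 11) · C(7, 6) = 4368 · 7 = 30576. Avoidance count = 100947 − 30576 = 70371.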